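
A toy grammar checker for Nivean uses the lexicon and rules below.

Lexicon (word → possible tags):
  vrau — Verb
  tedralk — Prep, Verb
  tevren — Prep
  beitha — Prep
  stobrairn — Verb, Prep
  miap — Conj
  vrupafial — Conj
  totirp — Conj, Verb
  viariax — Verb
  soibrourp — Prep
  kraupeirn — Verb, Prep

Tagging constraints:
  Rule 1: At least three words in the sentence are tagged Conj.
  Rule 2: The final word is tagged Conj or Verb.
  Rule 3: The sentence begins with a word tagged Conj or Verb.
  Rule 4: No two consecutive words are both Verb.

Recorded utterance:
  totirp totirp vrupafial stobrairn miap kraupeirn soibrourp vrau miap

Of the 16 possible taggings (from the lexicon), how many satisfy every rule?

Candidates per position — 1:totirp {Conj,Verb}; 2:totirp {Conj,Verb}; 3:vrupafial {Conj}; 4:stobrairn {Verb,Prep}; 5:miap {Conj}; 6:kraupeirn {Verb,Prep}; 7:soibrourp {Prep}; 8:vrau {Verb}; 9:miap {Conj}.
There are 16 candidate sequences in total.
Checking each against the rules leaves 12 sequences.
Count = 12.

12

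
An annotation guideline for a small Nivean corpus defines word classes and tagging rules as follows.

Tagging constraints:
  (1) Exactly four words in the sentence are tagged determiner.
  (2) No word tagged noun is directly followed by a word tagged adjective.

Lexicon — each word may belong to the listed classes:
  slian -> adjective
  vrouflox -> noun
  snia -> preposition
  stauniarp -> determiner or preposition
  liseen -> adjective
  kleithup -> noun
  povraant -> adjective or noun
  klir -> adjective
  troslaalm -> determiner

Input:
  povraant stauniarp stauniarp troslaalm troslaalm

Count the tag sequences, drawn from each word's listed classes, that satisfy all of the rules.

Candidates per position — 1:povraant {adjective,noun}; 2:stauniarp {determiner,preposition}; 3:stauniarp {determiner,preposition}; 4:troslaalm {determiner}; 5:troslaalm {determiner}.
There are 8 candidate sequences in total.
The sequences that satisfy every rule: adjective determiner determiner determiner determiner; noun determiner determiner determiner determiner.
Count = 2.

2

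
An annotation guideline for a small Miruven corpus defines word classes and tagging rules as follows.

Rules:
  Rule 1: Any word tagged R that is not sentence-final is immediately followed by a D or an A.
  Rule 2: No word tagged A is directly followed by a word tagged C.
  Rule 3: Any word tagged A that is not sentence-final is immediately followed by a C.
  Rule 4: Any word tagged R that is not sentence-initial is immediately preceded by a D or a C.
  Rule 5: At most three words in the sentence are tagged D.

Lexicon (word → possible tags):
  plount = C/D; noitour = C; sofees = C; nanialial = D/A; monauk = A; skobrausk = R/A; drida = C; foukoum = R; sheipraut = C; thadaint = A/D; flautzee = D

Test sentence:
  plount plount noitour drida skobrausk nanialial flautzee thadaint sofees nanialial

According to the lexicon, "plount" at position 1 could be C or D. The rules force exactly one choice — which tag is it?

C

Candidates per position — 1:plount {C,D}; 2:plount {C,D}; 3:noitour {C}; 4:drida {C}; 5:skobrausk {R,A}; 6:nanialial {D,A}; 7:flautzee {D}; 8:thadaint {A,D}; 9:sofees {C}; 10:nanialial {D,A}.
Position 5: tagging it A would leave rule 3 unsatisfiable, so it must be R.
Position 6: tagging it A would leave rule 3 unsatisfiable, so it must be D.
Position 8: tagging it A would leave rule 2 unsatisfiable, so it must be D.
Position 10: tagging it D would leave rule 5 unsatisfiable, so it must be A.
Position 1: tagging it D would leave rule 5 unsatisfiable, so it must be C.
Position 2: tagging it D would leave rule 5 unsatisfiable, so it must be C.
The unique satisfying tagging is: C C C C R D D D C A.
Verifying each rule — rule 1 satisfied; rule 2 satisfied; rule 3 satisfied; rule 4 satisfied; rule 5 satisfied.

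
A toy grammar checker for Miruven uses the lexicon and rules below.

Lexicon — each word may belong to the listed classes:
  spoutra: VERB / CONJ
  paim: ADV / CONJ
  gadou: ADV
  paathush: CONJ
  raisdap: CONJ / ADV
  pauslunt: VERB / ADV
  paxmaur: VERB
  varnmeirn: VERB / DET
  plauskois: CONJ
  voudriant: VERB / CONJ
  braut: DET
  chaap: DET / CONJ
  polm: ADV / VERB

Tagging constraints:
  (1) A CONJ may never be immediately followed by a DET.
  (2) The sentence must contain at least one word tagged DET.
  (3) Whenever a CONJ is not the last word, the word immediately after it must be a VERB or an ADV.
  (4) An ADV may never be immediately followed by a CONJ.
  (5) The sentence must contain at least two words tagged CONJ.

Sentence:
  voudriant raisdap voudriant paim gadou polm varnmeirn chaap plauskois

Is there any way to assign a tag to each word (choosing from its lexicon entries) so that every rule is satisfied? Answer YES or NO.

Candidates per position — 1:voudriant {VERB,CONJ}; 2:raisdap {CONJ,ADV}; 3:voudriant {VERB,CONJ}; 4:paim {ADV,CONJ}; 5:gadou {ADV}; 6:polm {ADV,VERB}; 7:varnmeirn {VERB,DET}; 8:chaap {DET,CONJ}; 9:plauskois {CONJ}.
One satisfying assignment: CONJ ADV VERB ADV ADV VERB VERB DET CONJ.
Verifying each rule — rule 1 ok; rule 2 ok; rule 3 ok; rule 4 ok; rule 5 ok.

YES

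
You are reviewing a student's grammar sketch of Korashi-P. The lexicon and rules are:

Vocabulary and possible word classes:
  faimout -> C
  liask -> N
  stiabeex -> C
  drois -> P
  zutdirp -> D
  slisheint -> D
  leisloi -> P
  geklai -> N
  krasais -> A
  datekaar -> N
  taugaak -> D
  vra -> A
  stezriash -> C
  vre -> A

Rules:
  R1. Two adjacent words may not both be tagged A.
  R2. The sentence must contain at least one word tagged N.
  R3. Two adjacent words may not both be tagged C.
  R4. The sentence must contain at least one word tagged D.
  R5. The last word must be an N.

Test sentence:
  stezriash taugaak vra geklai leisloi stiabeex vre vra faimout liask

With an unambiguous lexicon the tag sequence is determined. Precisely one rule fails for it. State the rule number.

1

Fixed tagging: C D A N P C A A C N.
Applying the rules: R1 violated, R2 holds, R3 holds, R4 holds, R5 holds.
Only rule 1 fails.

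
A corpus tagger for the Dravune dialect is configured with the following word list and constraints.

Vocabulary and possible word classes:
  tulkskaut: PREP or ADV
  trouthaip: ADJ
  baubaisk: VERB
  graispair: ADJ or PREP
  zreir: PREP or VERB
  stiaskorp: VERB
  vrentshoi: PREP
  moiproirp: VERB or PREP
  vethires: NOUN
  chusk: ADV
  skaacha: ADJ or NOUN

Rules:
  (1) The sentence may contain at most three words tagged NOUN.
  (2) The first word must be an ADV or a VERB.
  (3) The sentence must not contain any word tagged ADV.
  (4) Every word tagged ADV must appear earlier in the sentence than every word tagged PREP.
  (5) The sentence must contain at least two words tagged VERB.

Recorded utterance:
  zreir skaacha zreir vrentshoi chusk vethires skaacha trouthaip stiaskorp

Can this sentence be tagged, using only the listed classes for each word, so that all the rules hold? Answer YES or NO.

NO

Candidates per position — 1:zreir {PREP,VERB}; 2:skaacha {ADJ,NOUN}; 3:zreir {PREP,VERB}; 4:vrentshoi {PREP}; 5:chusk {ADV}; 6:vethires {NOUN}; 7:skaacha {ADJ,NOUN}; 8:trouthaip {ADJ}; 9:stiaskorp {VERB}.
Rule 3 cannot be satisfied by any choice of tags from the lexicon.
So there is no consistent tagging.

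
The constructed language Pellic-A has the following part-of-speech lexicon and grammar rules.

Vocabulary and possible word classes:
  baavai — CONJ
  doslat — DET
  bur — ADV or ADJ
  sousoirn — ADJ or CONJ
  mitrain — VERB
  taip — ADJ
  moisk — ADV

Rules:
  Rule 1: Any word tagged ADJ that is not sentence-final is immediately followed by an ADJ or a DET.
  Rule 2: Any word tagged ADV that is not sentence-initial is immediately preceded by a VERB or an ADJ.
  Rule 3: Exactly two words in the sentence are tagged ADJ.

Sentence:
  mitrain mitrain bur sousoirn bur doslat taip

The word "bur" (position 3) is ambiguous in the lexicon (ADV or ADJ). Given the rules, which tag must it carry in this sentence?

Candidates per position — 1:mitrain {VERB}; 2:mitrain {VERB}; 3:bur {ADV,ADJ}; 4:sousoirn {ADJ,CONJ}; 5:bur {ADV,ADJ}; 6:doslat {DET}; 7:taip {ADJ}.
Position 3: the remaining choice is settled jointly with positions 4, 5 — only ADV at position 3 is part of a tagging that satisfies every rule.
The unique satisfying tagging is: VERB VERB ADV CONJ ADJ DET ADJ.
Verifying each rule — rule 1 ok; rule 2 ok; rule 3 ok.

ADV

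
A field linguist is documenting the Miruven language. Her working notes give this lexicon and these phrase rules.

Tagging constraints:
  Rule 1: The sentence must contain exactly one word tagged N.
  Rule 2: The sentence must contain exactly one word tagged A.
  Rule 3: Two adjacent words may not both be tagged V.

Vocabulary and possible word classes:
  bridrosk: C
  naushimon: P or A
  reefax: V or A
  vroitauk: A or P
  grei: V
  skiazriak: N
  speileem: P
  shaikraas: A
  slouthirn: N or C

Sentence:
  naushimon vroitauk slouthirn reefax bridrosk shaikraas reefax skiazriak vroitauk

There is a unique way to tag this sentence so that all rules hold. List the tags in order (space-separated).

Candidates per position — 1:naushimon {P,A}; 2:vroitauk {A,P}; 3:slouthirn {N,C}; 4:reefax {V,A}; 5:bridrosk {C}; 6:shaikraas {A}; 7:reefax {V,A}; 8:skiazriak {N}; 9:vroitauk {A,P}.
If word 1 were A, no tagging could satisfy rule 2; so word 1 is P.
If word 2 were A, no tagging could satisfy rule 2; so word 2 is P.
If word 3 were N, no tagging could satisfy rule 1; so word 3 is C.
If word 4 were A, no tagging could satisfy rule 2; so word 4 is V.
If word 7 were A, no tagging could satisfy rule 2; so word 7 is V.
If word 9 were A, no tagging could satisfy rule 2; so word 9 is P.
The only consistent sequence is: P P C V C A V N P.
Check: rule 1 satisfied; rule 2 satisfied; rule 3 satisfied.

P P C V C A V N P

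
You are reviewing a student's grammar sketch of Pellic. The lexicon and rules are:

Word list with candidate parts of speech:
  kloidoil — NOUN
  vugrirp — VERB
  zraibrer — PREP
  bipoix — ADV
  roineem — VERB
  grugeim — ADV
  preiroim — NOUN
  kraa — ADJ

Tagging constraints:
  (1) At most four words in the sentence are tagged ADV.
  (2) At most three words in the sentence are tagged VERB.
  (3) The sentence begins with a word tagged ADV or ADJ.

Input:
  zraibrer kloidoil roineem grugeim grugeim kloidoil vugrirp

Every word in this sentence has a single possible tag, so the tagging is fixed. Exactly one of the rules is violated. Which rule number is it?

3

Fixed tagging: PREP NOUN VERB ADV ADV NOUN VERB.
Applying the rules: R1 ok, R2 ok, R3 fails.
Only rule 3 fails.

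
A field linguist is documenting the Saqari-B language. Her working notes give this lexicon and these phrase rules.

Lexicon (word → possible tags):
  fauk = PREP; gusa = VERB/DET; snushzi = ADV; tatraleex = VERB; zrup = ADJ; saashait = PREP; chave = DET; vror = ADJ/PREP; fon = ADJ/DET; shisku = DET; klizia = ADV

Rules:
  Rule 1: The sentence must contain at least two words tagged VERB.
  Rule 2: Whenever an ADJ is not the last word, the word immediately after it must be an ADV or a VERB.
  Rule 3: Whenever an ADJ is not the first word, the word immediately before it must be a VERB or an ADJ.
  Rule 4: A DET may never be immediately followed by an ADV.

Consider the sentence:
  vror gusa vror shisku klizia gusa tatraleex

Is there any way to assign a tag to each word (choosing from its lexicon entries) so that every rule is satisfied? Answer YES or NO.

Candidates per position — 1:vror {ADJ,PREP}; 2:gusa {VERB,DET}; 3:vror {ADJ,PREP}; 4:shisku {DET}; 5:klizia {ADV}; 6:gusa {VERB,DET}; 7:tatraleex {VERB}.
Rule 4 cannot be satisfied by any choice of tags from the lexicon.
So there is no consistent tagging.

NO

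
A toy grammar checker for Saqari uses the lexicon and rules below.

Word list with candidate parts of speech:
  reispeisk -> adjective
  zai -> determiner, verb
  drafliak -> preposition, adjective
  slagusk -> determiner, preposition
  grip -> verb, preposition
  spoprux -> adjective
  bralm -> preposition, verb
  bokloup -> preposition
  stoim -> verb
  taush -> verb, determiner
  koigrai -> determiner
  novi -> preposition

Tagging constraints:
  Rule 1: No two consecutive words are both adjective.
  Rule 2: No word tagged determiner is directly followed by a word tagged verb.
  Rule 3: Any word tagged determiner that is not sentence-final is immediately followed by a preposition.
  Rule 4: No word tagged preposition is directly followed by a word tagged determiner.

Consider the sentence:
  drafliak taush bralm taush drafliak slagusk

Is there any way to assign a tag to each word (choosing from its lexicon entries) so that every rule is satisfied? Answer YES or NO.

YES

Candidates per position — 1:drafliak {preposition,adjective}; 2:taush {verb,determiner}; 3:bralm {preposition,verb}; 4:taush {verb,determiner}; 5:drafliak {preposition,adjective}; 6:slagusk {determiner,preposition}.
One satisfying assignment: adjective determiner preposition verb adjective determiner.
Rule-by-rule: rule 1 ✓; rule 2 ✓; rule 3 ✓; rule 4 ✓.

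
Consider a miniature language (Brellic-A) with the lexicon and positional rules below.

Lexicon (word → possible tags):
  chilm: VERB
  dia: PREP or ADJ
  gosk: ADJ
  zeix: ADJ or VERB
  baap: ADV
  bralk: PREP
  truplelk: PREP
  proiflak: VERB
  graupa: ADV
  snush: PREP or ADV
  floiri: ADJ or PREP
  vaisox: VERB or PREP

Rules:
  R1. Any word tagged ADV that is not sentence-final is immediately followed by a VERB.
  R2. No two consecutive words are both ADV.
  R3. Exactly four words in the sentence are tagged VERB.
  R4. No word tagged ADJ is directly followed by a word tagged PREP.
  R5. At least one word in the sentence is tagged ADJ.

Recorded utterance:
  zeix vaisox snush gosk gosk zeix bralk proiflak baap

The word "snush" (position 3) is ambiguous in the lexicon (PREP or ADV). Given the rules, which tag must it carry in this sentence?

Candidates per position — 1:zeix {ADJ,VERB}; 2:vaisox {VERB,PREP}; 3:snush {PREP,ADV}; 4:gosk {ADJ}; 5:gosk {ADJ}; 6:zeix {ADJ,VERB}; 7:bralk {PREP}; 8:proiflak {VERB}; 9:baap {ADV}.
Position 1: tagging it ADJ would leave rule 3 unsatisfiable, so it must be VERB.
Position 2: tagging it PREP would leave rule 3 unsatisfiable, so it must be VERB.
Position 3: tagging it ADV would leave rule 1 unsatisfiable, so it must be PREP.
Position 6: tagging it ADJ would leave rule 3 unsatisfiable, so it must be VERB.
So the tagging must be: VERB VERB PREP ADJ ADJ VERB PREP VERB ADV.
Rule-by-rule: rule 1 ✓; rule 2 ✓; rule 3 ✓; rule 4 ✓; rule 5 ✓.

PREP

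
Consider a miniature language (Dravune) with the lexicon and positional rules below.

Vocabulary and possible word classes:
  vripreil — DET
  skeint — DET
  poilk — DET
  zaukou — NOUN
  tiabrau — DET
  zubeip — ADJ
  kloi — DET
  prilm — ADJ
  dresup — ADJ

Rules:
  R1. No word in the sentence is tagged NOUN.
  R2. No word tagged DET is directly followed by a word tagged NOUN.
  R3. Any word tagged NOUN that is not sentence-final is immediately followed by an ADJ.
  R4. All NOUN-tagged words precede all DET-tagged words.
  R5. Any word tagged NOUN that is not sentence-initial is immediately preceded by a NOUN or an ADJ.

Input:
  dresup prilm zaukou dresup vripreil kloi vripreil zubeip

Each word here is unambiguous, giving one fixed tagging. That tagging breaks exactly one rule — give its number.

1

Fixed tagging: ADJ ADJ NOUN ADJ DET DET DET ADJ.
Rule check: R1 fail, R2 pass, R3 pass, R4 pass, R5 pass.
Only rule 1 fails.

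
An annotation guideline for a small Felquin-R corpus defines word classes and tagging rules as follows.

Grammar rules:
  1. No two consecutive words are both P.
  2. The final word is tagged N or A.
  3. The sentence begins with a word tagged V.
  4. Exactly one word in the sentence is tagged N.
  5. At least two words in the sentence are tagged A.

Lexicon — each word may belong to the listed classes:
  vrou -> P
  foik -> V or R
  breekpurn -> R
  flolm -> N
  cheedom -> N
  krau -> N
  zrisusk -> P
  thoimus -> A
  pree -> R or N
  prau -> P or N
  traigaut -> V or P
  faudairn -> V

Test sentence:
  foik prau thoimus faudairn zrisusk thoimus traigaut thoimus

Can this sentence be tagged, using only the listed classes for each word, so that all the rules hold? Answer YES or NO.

Candidates per position — 1:foik {V,R}; 2:prau {P,N}; 3:thoimus {A}; 4:faudairn {V}; 5:zrisusk {P}; 6:thoimus {A}; 7:traigaut {V,P}; 8:thoimus {A}.
One satisfying assignment: V N A V P A V A.
Check: rule 1 satisfied; rule 2 satisfied; rule 3 satisfied; rule 4 satisfied; rule 5 satisfied.

YES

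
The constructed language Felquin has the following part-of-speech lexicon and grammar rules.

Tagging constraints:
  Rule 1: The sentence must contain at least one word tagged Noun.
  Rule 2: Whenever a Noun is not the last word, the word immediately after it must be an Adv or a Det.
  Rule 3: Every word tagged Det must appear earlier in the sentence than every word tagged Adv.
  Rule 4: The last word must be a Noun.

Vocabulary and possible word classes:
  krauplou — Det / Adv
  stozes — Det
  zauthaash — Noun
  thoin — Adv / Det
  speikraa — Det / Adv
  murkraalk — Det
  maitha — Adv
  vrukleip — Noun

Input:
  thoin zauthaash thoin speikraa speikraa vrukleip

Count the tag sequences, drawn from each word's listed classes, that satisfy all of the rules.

Candidates per position — 1:thoin {Adv,Det}; 2:zauthaash {Noun}; 3:thoin {Adv,Det}; 4:speikraa {Det,Adv}; 5:speikraa {Det,Adv}; 6:vrukleip {Noun}.
There are 16 candidate sequences in total.
The sequences that satisfy every rule: Adv Noun Adv Adv Adv Noun; Det Noun Adv Adv Adv Noun; Det Noun Det Det Det Noun; Det Noun Det Det Adv Noun; Det Noun Det Adv Adv Noun.
Count = 5.

5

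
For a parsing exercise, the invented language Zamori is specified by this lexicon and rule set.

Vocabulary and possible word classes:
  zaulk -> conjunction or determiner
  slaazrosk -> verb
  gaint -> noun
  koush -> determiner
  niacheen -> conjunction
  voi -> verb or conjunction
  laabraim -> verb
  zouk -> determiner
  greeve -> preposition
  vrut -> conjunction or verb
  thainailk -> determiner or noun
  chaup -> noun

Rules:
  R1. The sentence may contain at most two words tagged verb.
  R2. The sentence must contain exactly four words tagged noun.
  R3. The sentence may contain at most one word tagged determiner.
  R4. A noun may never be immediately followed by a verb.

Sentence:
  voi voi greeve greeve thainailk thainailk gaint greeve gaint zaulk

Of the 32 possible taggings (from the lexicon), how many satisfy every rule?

8

Candidates per position — 1:voi {verb,conjunction}; 2:voi {verb,conjunction}; 3:greeve {preposition}; 4:greeve {preposition}; 5:thainailk {determiner,noun}; 6:thainailk {determiner,noun}; 7:gaint {noun}; 8:greeve {preposition}; 9:gaint {noun}; 10:zaulk {conjunction,determiner}.
There are 32 candidate sequences in total.
Checking each against the rules leaves 8 sequences.
Count = 8.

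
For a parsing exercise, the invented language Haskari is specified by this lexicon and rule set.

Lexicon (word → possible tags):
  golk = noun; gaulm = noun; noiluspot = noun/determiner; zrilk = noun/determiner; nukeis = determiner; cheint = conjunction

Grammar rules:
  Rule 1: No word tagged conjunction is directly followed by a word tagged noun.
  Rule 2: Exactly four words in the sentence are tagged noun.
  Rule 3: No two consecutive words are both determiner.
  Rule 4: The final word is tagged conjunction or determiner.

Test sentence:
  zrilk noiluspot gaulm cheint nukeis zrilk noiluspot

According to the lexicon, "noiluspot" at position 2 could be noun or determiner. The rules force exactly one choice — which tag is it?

noun

Candidates per position — 1:zrilk {noun,determiner}; 2:noiluspot {noun,determiner}; 3:gaulm {noun}; 4:cheint {conjunction}; 5:nukeis {determiner}; 6:zrilk {noun,determiner}; 7:noiluspot {noun,determiner}.
At position 6, choosing determiner makes rule 3 impossible to satisfy; hence noun.
At position 7, choosing noun makes rule 4 impossible to satisfy; hence determiner.
At position 1, choosing determiner makes rule 2 impossible to satisfy; hence noun.
At position 2, choosing determiner makes rule 2 impossible to satisfy; hence noun.
The unique satisfying tagging is: noun noun noun conjunction determiner noun determiner.
Verifying each rule — rule 1 ✓; rule 2 ✓; rule 3 ✓; rule 4 ✓.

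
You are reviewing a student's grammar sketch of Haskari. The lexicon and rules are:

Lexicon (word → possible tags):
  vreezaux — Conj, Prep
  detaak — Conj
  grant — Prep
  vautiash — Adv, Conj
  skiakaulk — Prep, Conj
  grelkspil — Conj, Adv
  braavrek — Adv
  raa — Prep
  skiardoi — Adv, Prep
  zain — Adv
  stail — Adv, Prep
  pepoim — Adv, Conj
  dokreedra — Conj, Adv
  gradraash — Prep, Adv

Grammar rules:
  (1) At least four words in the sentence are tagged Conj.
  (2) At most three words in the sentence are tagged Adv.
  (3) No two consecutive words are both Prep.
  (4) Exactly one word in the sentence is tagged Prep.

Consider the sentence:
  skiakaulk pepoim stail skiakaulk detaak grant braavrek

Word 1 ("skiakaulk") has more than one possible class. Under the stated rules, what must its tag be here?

Candidates per position — 1:skiakaulk {Prep,Conj}; 2:pepoim {Adv,Conj}; 3:stail {Adv,Prep}; 4:skiakaulk {Prep,Conj}; 5:detaak {Conj}; 6:grant {Prep}; 7:braavrek {Adv}.
Position 1: Prep is ruled out by rule 1; that leaves Conj.
Position 2: Adv is ruled out by rule 1; that leaves Conj.
Position 3: Prep is ruled out by rule 4; that leaves Adv.
Position 4: Prep is ruled out by rule 1; that leaves Conj.
That leaves exactly one tagging: Conj Conj Adv Conj Conj Prep Adv.
Check: rule 1 ✓; rule 2 ✓; rule 3 ✓; rule 4 ✓.

Conj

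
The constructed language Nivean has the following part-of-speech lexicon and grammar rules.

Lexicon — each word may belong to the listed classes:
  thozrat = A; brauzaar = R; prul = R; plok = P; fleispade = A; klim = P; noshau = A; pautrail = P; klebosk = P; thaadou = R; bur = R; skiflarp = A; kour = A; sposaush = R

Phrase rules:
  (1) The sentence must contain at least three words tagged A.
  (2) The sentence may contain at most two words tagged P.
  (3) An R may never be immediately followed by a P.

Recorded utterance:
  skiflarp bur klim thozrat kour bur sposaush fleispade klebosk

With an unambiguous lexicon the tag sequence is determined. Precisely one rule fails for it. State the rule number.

Fixed tagging: A R P A A R R A P.
Applying the rules: R1 ok, R2 ok, R3 fails.
Only rule 3 fails.

3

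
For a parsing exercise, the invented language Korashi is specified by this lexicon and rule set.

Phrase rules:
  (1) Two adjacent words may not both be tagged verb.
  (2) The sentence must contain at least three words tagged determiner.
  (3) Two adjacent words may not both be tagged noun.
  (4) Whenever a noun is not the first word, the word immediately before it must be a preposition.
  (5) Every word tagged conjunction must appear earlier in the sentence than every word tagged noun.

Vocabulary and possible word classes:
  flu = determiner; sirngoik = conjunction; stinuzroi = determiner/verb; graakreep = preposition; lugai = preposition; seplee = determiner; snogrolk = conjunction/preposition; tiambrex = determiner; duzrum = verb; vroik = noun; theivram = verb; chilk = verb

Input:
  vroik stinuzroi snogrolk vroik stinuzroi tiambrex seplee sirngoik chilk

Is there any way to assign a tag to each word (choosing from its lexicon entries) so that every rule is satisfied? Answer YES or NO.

NO

Candidates per position — 1:vroik {noun}; 2:stinuzroi {determiner,verb}; 3:snogrolk {conjunction,preposition}; 4:vroik {noun}; 5:stinuzroi {determiner,verb}; 6:tiambrex {determiner}; 7:seplee {determiner}; 8:sirngoik {conjunction}; 9:chilk {verb}.
Rule 5 cannot be satisfied by any choice of tags from the lexicon.
So there is no consistent tagging.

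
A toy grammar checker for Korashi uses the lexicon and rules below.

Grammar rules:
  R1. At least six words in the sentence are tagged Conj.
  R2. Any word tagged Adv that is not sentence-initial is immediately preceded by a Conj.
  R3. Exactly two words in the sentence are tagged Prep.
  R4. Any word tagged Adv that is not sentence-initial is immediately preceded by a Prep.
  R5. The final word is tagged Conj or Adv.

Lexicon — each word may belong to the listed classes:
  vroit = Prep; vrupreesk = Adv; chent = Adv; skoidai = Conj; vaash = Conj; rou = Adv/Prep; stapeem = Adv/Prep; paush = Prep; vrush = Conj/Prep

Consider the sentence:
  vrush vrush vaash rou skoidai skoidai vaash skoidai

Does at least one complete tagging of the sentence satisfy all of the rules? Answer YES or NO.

YES

Candidates per position — 1:vrush {Conj,Prep}; 2:vrush {Conj,Prep}; 3:vaash {Conj}; 4:rou {Adv,Prep}; 5:skoidai {Conj}; 6:skoidai {Conj}; 7:vaash {Conj}; 8:skoidai {Conj}.
One satisfying assignment: Prep Conj Conj Prep Conj Conj Conj Conj.
Verifying each rule — rule 1 holds; rule 2 holds; rule 3 holds; rule 4 holds; rule 5 holds.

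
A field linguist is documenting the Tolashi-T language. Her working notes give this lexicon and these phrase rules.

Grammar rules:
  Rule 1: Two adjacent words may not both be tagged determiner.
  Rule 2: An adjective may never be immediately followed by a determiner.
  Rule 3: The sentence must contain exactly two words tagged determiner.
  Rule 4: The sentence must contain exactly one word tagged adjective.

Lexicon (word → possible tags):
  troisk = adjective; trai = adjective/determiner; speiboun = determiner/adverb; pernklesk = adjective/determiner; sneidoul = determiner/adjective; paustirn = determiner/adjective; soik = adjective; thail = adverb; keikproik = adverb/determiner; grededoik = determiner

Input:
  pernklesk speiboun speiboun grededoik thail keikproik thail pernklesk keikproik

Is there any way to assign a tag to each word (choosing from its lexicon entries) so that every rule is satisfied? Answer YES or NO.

Candidates per position — 1:pernklesk {adjective,determiner}; 2:speiboun {determiner,adverb}; 3:speiboun {determiner,adverb}; 4:grededoik {determiner}; 5:thail {adverb}; 6:keikproik {adverb,determiner}; 7:thail {adverb}; 8:pernklesk {adjective,determiner}; 9:keikproik {adverb,determiner}.
One satisfying assignment: determiner adverb adverb determiner adverb adverb adverb adjective adverb.
Rule-by-rule: rule 1 ok; rule 2 ok; rule 3 ok; rule 4 ok.

YES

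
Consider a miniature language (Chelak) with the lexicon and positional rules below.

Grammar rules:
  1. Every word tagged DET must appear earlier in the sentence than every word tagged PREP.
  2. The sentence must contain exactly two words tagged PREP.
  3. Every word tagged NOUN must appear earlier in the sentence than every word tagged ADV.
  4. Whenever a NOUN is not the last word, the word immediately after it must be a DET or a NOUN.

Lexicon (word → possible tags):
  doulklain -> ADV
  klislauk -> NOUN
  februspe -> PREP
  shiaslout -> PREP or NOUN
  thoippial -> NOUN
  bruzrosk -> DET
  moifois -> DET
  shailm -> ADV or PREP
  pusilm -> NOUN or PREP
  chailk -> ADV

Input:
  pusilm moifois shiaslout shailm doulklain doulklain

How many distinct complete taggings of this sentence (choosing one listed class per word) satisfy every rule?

Candidates per position — 1:pusilm {NOUN,PREP}; 2:moifois {DET}; 3:shiaslout {PREP,NOUN}; 4:shailm {ADV,PREP}; 5:doulklain {ADV}; 6:doulklain {ADV}.
There are 8 candidate sequences in total.
The sequences that satisfy every rule: NOUN DET PREP PREP ADV ADV.
Count = 1.

1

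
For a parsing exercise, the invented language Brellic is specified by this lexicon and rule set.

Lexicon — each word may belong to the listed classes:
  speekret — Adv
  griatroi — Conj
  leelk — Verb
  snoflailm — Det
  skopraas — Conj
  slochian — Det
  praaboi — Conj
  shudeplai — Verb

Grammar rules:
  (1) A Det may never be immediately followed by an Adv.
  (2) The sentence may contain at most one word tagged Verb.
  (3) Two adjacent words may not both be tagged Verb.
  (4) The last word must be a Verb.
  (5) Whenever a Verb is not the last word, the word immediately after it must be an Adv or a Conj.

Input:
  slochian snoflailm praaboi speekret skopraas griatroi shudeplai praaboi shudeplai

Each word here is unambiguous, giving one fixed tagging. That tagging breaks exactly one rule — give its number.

Fixed tagging: Det Det Conj Adv Conj Conj Verb Conj Verb.
Applying the rules: R1 ok, R2 fails, R3 ok, R4 ok, R5 ok.
Only rule 2 fails.

2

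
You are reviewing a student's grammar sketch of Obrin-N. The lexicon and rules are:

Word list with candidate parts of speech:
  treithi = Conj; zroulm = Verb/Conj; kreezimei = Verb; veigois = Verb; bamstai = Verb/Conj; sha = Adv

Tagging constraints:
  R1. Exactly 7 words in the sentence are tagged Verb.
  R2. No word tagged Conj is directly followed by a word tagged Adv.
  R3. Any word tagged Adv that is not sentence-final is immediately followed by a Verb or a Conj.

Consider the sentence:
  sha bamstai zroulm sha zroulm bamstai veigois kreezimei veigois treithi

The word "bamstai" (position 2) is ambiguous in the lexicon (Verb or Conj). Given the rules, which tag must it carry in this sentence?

Verb

Candidates per position — 1:sha {Adv}; 2:bamstai {Verb,Conj}; 3:zroulm {Verb,Conj}; 4:sha {Adv}; 5:zroulm {Verb,Conj}; 6:bamstai {Verb,Conj}; 7:veigois {Verb}; 8:kreezimei {Verb}; 9:veigois {Verb}; 10:treithi {Conj}.
If word 2 were Conj, no tagging could satisfy rule 1; so word 2 is Verb.
If word 3 were Conj, no tagging could satisfy rule 1; so word 3 is Verb.
If word 5 were Conj, no tagging could satisfy rule 1; so word 5 is Verb.
If word 6 were Conj, no tagging could satisfy rule 1; so word 6 is Verb.
So the tagging must be: Adv Verb Verb Adv Verb Verb Verb Verb Verb Conj.
Verifying each rule — rule 1 ✓; rule 2 ✓; rule 3 ✓.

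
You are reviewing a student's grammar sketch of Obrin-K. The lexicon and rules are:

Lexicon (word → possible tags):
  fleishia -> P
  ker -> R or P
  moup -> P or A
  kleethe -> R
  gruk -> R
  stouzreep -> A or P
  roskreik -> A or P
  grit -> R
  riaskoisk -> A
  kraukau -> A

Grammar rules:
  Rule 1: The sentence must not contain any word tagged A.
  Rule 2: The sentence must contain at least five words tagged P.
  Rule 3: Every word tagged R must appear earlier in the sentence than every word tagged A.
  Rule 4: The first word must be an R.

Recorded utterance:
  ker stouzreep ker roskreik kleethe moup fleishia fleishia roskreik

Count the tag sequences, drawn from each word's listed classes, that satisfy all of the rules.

2

Candidates per position — 1:ker {R,P}; 2:stouzreep {A,P}; 3:ker {R,P}; 4:roskreik {A,P}; 5:kleethe {R}; 6:moup {P,A}; 7:fleishia {P}; 8:fleishia {P}; 9:roskreik {A,P}.
There are 64 candidate sequences in total.
The sequences that satisfy every rule: R P R P R P P P P; R P P P R P P P P.
Count = 2.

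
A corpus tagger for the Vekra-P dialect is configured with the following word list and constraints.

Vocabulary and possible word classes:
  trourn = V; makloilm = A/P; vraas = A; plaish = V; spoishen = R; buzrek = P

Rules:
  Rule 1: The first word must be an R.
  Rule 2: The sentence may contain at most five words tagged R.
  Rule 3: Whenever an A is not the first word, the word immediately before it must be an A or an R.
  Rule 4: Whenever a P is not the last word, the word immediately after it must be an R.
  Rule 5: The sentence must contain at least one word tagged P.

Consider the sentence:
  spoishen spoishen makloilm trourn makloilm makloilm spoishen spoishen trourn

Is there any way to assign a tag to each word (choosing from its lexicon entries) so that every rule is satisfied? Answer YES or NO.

NO

Candidates per position — 1:spoishen {R}; 2:spoishen {R}; 3:makloilm {A,P}; 4:trourn {V}; 5:makloilm {A,P}; 6:makloilm {A,P}; 7:spoishen {R}; 8:spoishen {R}; 9:trourn {V}.
Every candidate sequence violates at least one rule; no consistent tagging exists.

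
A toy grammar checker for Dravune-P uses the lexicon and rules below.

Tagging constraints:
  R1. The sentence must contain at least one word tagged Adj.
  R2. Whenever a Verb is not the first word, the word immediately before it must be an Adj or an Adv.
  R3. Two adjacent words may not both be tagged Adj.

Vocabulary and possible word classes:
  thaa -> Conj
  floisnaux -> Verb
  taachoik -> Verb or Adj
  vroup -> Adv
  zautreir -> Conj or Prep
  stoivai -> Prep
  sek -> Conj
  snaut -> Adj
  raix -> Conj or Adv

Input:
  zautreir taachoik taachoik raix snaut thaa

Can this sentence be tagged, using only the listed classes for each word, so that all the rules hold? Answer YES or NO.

Candidates per position — 1:zautreir {Conj,Prep}; 2:taachoik {Verb,Adj}; 3:taachoik {Verb,Adj}; 4:raix {Conj,Adv}; 5:snaut {Adj}; 6:thaa {Conj}.
One satisfying assignment: Conj Adj Verb Conj Adj Conj.
Rule-by-rule: rule 1 satisfied; rule 2 satisfied; rule 3 satisfied.

YES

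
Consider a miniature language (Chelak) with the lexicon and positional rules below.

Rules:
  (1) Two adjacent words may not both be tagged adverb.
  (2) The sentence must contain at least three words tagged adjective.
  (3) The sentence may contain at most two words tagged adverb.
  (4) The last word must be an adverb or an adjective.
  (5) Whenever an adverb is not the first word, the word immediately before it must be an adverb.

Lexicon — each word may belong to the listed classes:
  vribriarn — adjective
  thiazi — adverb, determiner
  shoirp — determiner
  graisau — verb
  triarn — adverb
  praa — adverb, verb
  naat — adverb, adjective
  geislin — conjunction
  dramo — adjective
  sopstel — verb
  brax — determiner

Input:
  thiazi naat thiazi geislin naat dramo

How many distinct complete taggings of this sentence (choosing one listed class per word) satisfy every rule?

Candidates per position — 1:thiazi {adverb,determiner}; 2:naat {adverb,adjective}; 3:thiazi {adverb,determiner}; 4:geislin {conjunction}; 5:naat {adverb,adjective}; 6:dramo {adjective}.
There are 16 candidate sequences in total.
The sequences that satisfy every rule: adverb adjective determiner conjunction adjective adjective; determiner adjective determiner conjunction adjective adjective.
Count = 2.

2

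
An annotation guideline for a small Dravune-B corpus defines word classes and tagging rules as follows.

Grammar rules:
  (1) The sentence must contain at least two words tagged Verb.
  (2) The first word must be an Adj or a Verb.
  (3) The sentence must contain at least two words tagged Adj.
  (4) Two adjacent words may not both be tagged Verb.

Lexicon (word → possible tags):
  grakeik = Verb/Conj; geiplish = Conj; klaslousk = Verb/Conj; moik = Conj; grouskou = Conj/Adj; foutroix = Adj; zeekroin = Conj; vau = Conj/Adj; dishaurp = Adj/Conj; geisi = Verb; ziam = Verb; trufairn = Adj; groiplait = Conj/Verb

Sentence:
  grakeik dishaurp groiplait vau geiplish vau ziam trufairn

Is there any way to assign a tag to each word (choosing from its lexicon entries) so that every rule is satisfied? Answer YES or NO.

Candidates per position — 1:grakeik {Verb,Conj}; 2:dishaurp {Adj,Conj}; 3:groiplait {Conj,Verb}; 4:vau {Conj,Adj}; 5:geiplish {Conj}; 6:vau {Conj,Adj}; 7:ziam {Verb}; 8:trufairn {Adj}.
One satisfying assignment: Verb Adj Conj Conj Conj Conj Verb Adj.
Checking: rule 1 holds; rule 2 holds; rule 3 holds; rule 4 holds.

YES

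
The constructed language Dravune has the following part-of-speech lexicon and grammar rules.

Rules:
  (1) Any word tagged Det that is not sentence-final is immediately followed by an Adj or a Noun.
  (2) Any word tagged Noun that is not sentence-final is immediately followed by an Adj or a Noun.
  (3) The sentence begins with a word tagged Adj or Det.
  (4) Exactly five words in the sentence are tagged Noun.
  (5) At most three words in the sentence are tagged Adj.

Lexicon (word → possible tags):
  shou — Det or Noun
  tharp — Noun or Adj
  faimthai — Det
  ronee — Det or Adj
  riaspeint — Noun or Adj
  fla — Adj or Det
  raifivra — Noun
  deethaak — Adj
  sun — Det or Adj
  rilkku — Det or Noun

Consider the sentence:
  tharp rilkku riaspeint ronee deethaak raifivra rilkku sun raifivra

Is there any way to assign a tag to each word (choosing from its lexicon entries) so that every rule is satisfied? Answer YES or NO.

NO

Candidates per position — 1:tharp {Noun,Adj}; 2:rilkku {Det,Noun}; 3:riaspeint {Noun,Adj}; 4:ronee {Det,Adj}; 5:deethaak {Adj}; 6:raifivra {Noun}; 7:rilkku {Det,Noun}; 8:sun {Det,Adj}; 9:raifivra {Noun}.
Every candidate sequence violates at least one rule; no consistent tagging exists.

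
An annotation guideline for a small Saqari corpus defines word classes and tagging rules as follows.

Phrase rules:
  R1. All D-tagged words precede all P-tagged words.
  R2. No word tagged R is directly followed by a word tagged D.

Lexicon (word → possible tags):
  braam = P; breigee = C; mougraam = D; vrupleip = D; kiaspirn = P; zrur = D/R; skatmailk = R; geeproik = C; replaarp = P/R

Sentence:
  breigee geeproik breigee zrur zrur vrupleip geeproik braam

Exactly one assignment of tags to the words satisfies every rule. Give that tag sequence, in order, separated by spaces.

C C C D D D C P

Candidates per position — 1:breigee {C}; 2:geeproik {C}; 3:breigee {C}; 4:zrur {D,R}; 5:zrur {D,R}; 6:vrupleip {D}; 7:geeproik {C}; 8:braam {P}.
Word 4 cannot be R — rule 2 would then fail for every completion. It is D.
Word 5 cannot be R — rule 2 would then fail for every completion. It is D.
That leaves exactly one tagging: C C C D D D C P.
Rule-by-rule: rule 1 satisfied; rule 2 satisfied.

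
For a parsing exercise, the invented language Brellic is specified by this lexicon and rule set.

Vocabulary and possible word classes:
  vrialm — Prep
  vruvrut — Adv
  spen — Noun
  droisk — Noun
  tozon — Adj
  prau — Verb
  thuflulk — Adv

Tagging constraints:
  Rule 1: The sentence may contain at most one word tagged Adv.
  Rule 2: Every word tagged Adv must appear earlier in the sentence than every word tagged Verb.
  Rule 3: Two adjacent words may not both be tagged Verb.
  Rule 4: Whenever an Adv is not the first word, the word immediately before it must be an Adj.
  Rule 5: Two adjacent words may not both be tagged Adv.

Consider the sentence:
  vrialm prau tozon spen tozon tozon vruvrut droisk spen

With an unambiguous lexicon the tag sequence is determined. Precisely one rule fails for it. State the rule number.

2

Fixed tagging: Prep Verb Adj Noun Adj Adj Adv Noun Noun.
Checking each rule: R1 ok, R2 fails, R3 ok, R4 ok, R5 ok.
Only rule 2 fails.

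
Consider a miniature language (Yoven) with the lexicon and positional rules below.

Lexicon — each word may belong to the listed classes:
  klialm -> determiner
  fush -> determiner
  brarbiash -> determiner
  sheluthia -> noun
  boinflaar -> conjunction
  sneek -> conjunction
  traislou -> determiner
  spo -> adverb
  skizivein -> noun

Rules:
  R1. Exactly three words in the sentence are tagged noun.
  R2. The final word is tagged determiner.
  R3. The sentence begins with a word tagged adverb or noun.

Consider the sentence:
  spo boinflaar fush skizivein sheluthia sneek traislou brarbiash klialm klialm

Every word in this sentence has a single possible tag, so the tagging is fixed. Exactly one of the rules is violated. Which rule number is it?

1

Fixed tagging: adverb conjunction determiner noun noun conjunction determiner determiner determiner determiner.
Checking each rule: R1 fail, R2 pass, R3 pass.
Only rule 1 fails.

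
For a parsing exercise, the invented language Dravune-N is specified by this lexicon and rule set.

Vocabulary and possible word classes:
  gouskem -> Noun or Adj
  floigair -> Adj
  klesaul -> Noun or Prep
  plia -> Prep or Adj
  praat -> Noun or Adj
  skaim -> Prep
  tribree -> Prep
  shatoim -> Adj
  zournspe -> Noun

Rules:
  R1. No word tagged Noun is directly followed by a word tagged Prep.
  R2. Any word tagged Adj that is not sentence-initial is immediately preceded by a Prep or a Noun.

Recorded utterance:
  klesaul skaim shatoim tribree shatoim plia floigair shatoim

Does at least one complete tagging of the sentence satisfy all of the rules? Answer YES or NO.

Candidates per position — 1:klesaul {Noun,Prep}; 2:skaim {Prep}; 3:shatoim {Adj}; 4:tribree {Prep}; 5:shatoim {Adj}; 6:plia {Prep,Adj}; 7:floigair {Adj}; 8:shatoim {Adj}.
Rule 2 cannot be satisfied by any choice of tags from the lexicon.
So there is no consistent tagging.

NO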